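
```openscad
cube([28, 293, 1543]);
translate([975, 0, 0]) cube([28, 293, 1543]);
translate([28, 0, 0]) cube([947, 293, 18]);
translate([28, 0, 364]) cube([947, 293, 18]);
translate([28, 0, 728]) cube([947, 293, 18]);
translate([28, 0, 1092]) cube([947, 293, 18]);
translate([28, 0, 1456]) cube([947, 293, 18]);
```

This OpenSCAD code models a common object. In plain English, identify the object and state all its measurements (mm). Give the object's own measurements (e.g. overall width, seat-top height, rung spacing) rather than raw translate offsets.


An open bookshelf. Two side panels, each 28 mm thick, 293 mm deep and 1543 mm tall, stand 1003 mm apart (outside-to-outside). Between them sit 5 shelves, each 18 mm thick and 293 mm deep, spanning the full gap between the sides. The bottom shelf rests on the floor (its underside at z = 0) and the clear gap between one shelf's top and the next shelf's underside is 346 mm.


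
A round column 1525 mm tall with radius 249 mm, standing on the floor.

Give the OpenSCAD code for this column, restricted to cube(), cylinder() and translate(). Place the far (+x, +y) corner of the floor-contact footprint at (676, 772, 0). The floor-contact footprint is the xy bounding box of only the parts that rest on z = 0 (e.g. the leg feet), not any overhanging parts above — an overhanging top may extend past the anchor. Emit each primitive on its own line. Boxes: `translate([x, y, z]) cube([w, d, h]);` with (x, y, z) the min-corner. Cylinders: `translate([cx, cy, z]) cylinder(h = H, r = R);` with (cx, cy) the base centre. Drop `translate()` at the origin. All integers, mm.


translate([427, 523, 0]) cylinder(h = 1525, r = 249);


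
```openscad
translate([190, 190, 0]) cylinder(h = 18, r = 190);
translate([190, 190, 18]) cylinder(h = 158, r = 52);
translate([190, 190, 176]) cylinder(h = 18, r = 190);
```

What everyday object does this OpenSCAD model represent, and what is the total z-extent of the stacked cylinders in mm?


A spool. The overall height is 194 mm.

Three coaxial cylinders, large–small–large — a spool. Two 18 mm flanges and a 158 mm core give 18 + 158 + 18 = 194 mm.


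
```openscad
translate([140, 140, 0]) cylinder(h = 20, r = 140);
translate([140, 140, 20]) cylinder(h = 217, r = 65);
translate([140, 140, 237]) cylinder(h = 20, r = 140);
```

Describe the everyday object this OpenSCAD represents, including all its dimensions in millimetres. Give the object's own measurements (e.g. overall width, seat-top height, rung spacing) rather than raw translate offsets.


A spool: two coaxial disc flanges of radius 140 mm and thickness 20 mm, joined by a core cylinder of radius 65 mm and height 217 mm. The lower flange rests on z = 0 and the three cylinders share a vertical axis.


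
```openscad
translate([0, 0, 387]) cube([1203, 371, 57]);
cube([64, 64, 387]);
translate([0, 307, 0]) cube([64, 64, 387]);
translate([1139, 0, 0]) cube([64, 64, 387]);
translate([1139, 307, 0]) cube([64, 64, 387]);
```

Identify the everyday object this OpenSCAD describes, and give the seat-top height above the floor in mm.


A bench. The seat-top height is 444 mm.

A long slab on four corner posts — a bench. The slab sits at z = 387 with thickness 57, so the top is 387 + 57 = 444 mm.


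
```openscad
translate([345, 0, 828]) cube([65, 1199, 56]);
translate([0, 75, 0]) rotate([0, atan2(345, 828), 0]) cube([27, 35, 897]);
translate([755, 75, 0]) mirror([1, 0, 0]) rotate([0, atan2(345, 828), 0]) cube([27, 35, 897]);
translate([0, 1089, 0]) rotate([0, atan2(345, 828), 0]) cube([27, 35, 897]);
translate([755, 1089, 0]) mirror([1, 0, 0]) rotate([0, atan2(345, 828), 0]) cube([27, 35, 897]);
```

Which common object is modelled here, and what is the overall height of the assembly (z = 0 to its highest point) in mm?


A sawhorse. The overall height is 884 mm.

A beam across two mirrored pairs of raked legs — a sawhorse. The beam's underside is at z = 828 (matching the legs' vertical rise in atan2(345, 828)) and the beam is 56 mm tall, so its top is at 828 + 56 = 884 mm. The raked legs top out at the beam's underside, so that is the highest point.


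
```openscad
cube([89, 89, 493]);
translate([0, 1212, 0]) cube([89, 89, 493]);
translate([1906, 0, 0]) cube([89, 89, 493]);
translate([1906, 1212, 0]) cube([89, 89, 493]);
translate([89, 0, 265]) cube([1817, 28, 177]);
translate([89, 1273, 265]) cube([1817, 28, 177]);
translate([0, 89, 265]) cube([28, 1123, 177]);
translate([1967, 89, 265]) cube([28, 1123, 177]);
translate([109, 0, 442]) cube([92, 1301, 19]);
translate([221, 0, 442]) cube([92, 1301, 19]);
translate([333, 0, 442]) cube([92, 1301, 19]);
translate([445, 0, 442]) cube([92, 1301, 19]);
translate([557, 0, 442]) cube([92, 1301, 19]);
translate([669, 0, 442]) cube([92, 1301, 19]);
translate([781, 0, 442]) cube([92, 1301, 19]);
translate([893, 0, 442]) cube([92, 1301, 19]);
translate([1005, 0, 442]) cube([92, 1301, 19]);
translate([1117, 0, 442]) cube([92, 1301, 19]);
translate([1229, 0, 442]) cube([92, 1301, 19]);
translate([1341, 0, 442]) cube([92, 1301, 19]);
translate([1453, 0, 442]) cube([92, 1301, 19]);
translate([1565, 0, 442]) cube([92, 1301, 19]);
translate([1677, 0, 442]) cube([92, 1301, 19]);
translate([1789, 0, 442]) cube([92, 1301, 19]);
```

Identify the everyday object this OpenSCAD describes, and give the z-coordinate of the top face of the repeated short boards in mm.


A bed frame. The slat-top height is 461 mm.

Four posts, four rails, and a row of slats — a bed frame. Slats sit on the rails at z = 265 + 177 = 442; with slat thickness 19, the top is 461 mm.


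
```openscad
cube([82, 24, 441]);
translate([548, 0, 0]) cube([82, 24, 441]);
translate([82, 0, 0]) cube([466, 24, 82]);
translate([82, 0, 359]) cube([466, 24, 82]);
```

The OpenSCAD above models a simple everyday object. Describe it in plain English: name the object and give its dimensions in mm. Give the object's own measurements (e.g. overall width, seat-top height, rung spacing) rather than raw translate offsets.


A rectangular picture frame lying in the x–z plane (depth along y). The opening is 466 mm wide (x) by 277 mm tall (z), surrounded by a border 82 mm wide on all four sides. The frame is 24 mm deep and is made of two full-height vertical stiles with two horizontal rails fitted between them.


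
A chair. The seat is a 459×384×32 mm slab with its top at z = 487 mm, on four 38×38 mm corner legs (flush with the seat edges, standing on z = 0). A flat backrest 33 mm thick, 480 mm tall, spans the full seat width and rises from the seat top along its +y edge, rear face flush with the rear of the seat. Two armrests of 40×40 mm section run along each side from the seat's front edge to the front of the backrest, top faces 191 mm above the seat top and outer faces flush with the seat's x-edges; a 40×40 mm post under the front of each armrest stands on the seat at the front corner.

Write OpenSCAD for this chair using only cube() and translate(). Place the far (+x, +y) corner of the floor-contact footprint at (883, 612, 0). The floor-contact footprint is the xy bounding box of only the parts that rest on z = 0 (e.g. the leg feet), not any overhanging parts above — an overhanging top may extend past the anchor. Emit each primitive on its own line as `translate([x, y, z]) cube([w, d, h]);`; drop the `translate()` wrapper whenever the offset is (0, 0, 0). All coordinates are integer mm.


// leg_h = 487 - 32 = 455
// arm post h = 191 - 40 = 151
translate([424, 228, 455]) cube([459, 384, 32]);
translate([424, 228, 0]) cube([38, 38, 455]);
translate([845, 228, 0]) cube([38, 38, 455]);
translate([424, 574, 0]) cube([38, 38, 455]);
translate([845, 574, 0]) cube([38, 38, 455]);
translate([424, 579, 487]) cube([459, 33, 480]);
translate([424, 228, 638]) cube([40, 351, 40]);
translate([843, 228, 638]) cube([40, 351, 40]);
translate([424, 228, 487]) cube([40, 40, 151]);
translate([843, 228, 487]) cube([40, 40, 151]);


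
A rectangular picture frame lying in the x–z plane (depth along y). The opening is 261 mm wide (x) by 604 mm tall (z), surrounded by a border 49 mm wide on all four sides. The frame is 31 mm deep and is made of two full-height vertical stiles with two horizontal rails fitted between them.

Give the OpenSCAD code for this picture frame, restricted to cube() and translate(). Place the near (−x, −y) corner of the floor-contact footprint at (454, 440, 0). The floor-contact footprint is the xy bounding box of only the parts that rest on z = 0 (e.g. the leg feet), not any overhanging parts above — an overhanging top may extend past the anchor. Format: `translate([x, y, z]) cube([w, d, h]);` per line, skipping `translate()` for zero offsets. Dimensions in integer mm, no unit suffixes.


translate([454, 440, 0]) cube([49, 31, 702]);
translate([764, 440, 0]) cube([49, 31, 702]);
translate([503, 440, 0]) cube([261, 31, 49]);
translate([503, 440, 653]) cube([261, 31, 49]);


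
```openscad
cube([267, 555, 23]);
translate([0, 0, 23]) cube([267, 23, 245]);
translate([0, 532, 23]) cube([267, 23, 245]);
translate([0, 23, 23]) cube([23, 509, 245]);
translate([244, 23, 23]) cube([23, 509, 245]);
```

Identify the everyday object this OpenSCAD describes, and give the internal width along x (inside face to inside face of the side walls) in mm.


An open box. The internal width is 221 mm.

A 267×555 base slab with four walls standing on it — an open box. The base is 267 mm wide and the walls are 23 mm thick, so the internal width is 267 − 2 × 23 = 221 mm.


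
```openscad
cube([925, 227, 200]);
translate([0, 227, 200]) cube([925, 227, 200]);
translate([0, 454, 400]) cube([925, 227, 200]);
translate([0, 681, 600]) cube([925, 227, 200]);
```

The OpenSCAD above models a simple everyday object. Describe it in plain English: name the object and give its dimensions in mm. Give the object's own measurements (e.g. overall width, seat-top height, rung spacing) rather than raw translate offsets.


A straight staircase of 4 solid steps. Each step is 925 mm wide (x), 227 mm deep (y, the going) and 200 mm tall (the rise). The first step rests on the floor; each subsequent step sits one going further in +y and one rise higher in +z, directly behind and above the previous step with no overlap.


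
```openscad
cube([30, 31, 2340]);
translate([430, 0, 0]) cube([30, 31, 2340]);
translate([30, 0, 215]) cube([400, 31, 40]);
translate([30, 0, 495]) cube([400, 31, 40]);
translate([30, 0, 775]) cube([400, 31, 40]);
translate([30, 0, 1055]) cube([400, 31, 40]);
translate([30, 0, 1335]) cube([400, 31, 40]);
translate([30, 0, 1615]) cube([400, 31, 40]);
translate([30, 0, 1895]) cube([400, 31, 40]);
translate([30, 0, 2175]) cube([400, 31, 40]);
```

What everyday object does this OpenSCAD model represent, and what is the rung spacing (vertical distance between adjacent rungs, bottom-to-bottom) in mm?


A ladder. The rung spacing is 280 mm.

Two tall 30×31 posts with 8 short bars between them — a ladder. Adjacent rungs sit at z = 215 and z = 495, so the spacing is 495 − 215 = 280 mm.


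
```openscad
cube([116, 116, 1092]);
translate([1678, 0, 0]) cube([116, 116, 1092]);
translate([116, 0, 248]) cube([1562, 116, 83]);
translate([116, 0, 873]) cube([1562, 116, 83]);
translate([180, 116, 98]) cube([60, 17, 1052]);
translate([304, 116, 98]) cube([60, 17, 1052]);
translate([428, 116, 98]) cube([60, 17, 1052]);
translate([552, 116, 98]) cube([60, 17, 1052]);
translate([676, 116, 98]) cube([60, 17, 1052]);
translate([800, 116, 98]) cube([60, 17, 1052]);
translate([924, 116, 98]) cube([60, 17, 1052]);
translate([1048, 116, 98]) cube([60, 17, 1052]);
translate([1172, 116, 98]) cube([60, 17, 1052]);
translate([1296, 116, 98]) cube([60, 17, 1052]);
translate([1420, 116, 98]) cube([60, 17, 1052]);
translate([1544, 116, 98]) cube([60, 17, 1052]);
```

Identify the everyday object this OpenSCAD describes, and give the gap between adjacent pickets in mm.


A fence section. The picket gap is 64 mm.

Two posts, two rails, 12 pickets — a fence section. Span 1562 mm holds 12 pickets of 60 mm with 13 equal gaps: ⌊(1562 − 12·60) / 13⌋ = 64 mm.


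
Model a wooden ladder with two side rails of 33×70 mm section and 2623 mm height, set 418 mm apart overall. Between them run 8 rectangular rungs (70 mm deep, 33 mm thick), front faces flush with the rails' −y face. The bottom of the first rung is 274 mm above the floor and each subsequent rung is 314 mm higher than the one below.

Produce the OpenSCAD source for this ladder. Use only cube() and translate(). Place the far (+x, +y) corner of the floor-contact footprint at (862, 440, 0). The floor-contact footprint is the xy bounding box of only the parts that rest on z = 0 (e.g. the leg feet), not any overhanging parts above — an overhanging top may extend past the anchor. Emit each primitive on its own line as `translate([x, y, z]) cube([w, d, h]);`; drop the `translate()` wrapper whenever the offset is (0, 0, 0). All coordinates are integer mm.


translate([444, 370, 0]) cube([33, 70, 2623]);
translate([829, 370, 0]) cube([33, 70, 2623]);
translate([477, 370, 274]) cube([352, 70, 33]);
translate([477, 370, 588]) cube([352, 70, 33]);
translate([477, 370, 902]) cube([352, 70, 33]);
translate([477, 370, 1216]) cube([352, 70, 33]);
translate([477, 370, 1530]) cube([352, 70, 33]);
translate([477, 370, 1844]) cube([352, 70, 33]);
translate([477, 370, 2158]) cube([352, 70, 33]);
translate([477, 370, 2472]) cube([352, 70, 33]);


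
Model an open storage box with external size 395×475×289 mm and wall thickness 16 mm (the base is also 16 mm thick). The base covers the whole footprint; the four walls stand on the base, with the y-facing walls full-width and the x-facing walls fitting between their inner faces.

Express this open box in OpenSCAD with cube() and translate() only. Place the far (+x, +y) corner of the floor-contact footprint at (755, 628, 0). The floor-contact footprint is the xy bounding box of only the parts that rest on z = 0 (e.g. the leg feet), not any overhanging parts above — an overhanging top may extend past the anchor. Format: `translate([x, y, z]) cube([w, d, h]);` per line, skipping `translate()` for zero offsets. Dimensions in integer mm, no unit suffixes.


translate([360, 153, 0]) cube([395, 475, 16]);
translate([360, 153, 16]) cube([395, 16, 273]);
translate([360, 612, 16]) cube([395, 16, 273]);
translate([360, 169, 16]) cube([16, 443, 273]);
translate([739, 169, 16]) cube([16, 443, 273]);


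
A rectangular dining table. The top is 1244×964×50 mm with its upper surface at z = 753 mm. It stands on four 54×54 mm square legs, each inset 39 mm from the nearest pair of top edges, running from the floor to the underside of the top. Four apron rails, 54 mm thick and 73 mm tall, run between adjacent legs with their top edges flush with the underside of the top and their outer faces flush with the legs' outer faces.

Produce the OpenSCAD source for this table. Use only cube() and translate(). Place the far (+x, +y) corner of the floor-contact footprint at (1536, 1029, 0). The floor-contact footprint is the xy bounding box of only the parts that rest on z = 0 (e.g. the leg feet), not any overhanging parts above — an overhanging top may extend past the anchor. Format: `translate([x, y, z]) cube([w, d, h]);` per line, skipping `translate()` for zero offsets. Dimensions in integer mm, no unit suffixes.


translate([331, 104, 703]) cube([1244, 964, 50]);
translate([370, 143, 0]) cube([54, 54, 703]);
translate([1482, 143, 0]) cube([54, 54, 703]);
translate([370, 975, 0]) cube([54, 54, 703]);
translate([1482, 975, 0]) cube([54, 54, 703]);
translate([424, 143, 630]) cube([1058, 54, 73]);
translate([424, 975, 630]) cube([1058, 54, 73]);
translate([370, 197, 630]) cube([54, 778, 73]);
translate([1482, 197, 630]) cube([54, 778, 73]);


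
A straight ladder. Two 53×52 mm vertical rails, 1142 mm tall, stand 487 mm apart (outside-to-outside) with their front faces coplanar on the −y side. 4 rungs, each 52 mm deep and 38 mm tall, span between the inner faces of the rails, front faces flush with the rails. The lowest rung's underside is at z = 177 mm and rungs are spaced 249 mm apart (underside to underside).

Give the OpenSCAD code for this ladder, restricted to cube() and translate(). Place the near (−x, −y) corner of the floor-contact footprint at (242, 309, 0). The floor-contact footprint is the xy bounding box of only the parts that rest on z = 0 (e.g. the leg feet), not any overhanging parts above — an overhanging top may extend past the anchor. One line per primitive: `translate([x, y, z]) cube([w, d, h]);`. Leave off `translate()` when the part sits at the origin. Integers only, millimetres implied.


translate([242, 309, 0]) cube([53, 52, 1142]);
translate([676, 309, 0]) cube([53, 52, 1142]);
translate([295, 309, 177]) cube([381, 52, 38]);
translate([295, 309, 426]) cube([381, 52, 38]);
translate([295, 309, 675]) cube([381, 52, 38]);
translate([295, 309, 924]) cube([381, 52, 38]);


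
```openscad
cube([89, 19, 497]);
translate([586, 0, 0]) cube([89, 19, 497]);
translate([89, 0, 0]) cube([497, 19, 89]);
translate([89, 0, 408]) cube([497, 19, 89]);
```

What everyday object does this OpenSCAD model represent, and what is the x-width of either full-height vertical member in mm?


A picture frame. The border width is 89 mm.

Four thin pieces enclosing a rectangular opening — a picture frame. The two full-height stiles are 497 mm tall; the top rail sits at z = 408 and is 89 mm tall, so the border above the opening is 497 − 408 = 89 mm, matching the stile x-width.


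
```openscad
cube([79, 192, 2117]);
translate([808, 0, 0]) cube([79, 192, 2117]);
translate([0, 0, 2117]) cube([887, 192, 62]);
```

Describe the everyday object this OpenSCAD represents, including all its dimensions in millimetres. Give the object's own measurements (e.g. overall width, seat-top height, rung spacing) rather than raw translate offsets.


A door frame. The clear opening is 729 mm wide and 2117 mm high. Two 79 mm wide jambs, 192 mm deep, stand either side of the opening from the floor to the top of the opening. A 62 mm thick head sits across the top of both jambs, spanning the full outside width of the frame.


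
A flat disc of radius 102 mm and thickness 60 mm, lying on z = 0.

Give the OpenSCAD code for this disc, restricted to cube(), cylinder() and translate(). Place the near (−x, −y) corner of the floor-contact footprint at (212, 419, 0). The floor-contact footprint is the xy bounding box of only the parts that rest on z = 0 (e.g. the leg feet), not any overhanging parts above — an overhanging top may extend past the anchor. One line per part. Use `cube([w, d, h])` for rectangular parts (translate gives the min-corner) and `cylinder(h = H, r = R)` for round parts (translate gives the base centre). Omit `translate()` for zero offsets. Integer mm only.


translate([314, 521, 0]) cylinder(h = 60, r = 102);


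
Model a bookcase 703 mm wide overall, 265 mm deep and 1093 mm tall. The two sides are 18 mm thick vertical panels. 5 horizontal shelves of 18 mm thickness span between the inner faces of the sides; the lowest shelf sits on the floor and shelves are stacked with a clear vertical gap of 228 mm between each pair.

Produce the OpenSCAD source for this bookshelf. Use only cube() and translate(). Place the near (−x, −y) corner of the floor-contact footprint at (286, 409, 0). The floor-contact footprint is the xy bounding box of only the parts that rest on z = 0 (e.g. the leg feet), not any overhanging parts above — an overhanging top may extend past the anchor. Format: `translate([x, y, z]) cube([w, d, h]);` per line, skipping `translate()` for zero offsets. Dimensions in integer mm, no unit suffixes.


translate([286, 409, 0]) cube([18, 265, 1093]);
translate([971, 409, 0]) cube([18, 265, 1093]);
translate([304, 409, 0]) cube([667, 265, 18]);
translate([304, 409, 246]) cube([667, 265, 18]);
translate([304, 409, 492]) cube([667, 265, 18]);
translate([304, 409, 738]) cube([667, 265, 18]);
translate([304, 409, 984]) cube([667, 265, 18]);


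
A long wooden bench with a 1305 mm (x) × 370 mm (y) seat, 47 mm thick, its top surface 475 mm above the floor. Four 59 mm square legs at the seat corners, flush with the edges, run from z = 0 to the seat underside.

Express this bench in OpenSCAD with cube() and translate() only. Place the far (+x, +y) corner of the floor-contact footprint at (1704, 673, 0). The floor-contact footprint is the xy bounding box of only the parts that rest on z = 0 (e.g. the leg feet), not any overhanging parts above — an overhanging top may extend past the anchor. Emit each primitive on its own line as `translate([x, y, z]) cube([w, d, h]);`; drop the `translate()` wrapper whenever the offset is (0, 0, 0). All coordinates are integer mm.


translate([399, 303, 428]) cube([1305, 370, 47]);
translate([399, 303, 0]) cube([59, 59, 428]);
translate([399, 614, 0]) cube([59, 59, 428]);
translate([1645, 303, 0]) cube([59, 59, 428]);
translate([1645, 614, 0]) cube([59, 59, 428]);


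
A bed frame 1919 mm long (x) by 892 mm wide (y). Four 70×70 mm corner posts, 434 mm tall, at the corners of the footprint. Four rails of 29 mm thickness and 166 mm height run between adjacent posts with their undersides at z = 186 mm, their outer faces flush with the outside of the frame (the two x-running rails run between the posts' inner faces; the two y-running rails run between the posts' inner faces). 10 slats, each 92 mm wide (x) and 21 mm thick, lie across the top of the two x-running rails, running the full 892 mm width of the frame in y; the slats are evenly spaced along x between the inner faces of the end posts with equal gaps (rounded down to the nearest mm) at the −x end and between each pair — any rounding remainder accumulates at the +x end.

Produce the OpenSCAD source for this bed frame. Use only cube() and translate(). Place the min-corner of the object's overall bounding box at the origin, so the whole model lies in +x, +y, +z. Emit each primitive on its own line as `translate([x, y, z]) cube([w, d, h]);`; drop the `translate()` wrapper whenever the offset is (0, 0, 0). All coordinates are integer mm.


cube([70, 70, 434]);
translate([0, 822, 0]) cube([70, 70, 434]);
translate([1849, 0, 0]) cube([70, 70, 434]);
translate([1849, 822, 0]) cube([70, 70, 434]);
translate([70, 0, 186]) cube([1779, 29, 166]);
translate([70, 863, 186]) cube([1779, 29, 166]);
translate([0, 70, 186]) cube([29, 752, 166]);
translate([1890, 70, 186]) cube([29, 752, 166]);
translate([148, 0, 352]) cube([92, 892, 21]);
translate([318, 0, 352]) cube([92, 892, 21]);
translate([488, 0, 352]) cube([92, 892, 21]);
translate([658, 0, 352]) cube([92, 892, 21]);
translate([828, 0, 352]) cube([92, 892, 21]);
translate([998, 0, 352]) cube([92, 892, 21]);
translate([1168, 0, 352]) cube([92, 892, 21]);
translate([1338, 0, 352]) cube([92, 892, 21]);
translate([1508, 0, 352]) cube([92, 892, 21]);
translate([1678, 0, 352]) cube([92, 892, 21]);


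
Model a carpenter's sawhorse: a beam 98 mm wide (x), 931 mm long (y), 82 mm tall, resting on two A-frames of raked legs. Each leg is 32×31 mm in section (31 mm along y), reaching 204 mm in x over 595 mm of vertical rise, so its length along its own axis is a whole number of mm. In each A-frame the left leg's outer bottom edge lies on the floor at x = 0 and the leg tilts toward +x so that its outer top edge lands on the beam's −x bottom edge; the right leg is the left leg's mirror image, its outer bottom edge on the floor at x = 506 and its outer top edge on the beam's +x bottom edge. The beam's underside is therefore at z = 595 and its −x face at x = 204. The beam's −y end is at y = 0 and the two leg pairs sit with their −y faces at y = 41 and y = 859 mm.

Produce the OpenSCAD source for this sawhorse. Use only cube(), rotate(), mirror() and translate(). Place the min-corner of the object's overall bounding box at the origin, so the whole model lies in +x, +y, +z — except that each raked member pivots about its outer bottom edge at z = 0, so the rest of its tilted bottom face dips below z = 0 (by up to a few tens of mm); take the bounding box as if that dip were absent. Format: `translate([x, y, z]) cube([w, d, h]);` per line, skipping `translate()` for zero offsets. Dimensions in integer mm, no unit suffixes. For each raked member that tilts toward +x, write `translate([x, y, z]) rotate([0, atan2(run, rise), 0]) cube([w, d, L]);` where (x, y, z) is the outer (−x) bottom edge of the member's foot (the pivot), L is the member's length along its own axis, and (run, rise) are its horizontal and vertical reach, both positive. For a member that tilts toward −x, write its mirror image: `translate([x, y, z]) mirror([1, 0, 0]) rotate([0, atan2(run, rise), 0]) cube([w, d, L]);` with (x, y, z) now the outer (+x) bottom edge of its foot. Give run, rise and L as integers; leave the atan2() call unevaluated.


translate([204, 0, 595]) cube([98, 931, 82]);
translate([0, 41, 0]) rotate([0, atan2(204, 595), 0]) cube([32, 31, 629]);
translate([506, 41, 0]) mirror([1, 0, 0]) rotate([0, atan2(204, 595), 0]) cube([32, 31, 629]);
translate([0, 859, 0]) rotate([0, atan2(204, 595), 0]) cube([32, 31, 629]);
translate([506, 859, 0]) mirror([1, 0, 0]) rotate([0, atan2(204, 595), 0]) cube([32, 31, 629]);


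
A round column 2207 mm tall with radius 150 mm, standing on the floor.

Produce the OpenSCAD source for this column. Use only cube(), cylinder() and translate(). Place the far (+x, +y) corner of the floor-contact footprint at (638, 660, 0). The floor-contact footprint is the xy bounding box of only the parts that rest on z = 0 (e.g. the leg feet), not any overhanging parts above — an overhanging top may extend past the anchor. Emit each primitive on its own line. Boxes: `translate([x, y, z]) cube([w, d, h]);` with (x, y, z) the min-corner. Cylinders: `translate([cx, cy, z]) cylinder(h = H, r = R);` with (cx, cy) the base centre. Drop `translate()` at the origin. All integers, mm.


translate([488, 510, 0]) cylinder(h = 2207, r = 150);


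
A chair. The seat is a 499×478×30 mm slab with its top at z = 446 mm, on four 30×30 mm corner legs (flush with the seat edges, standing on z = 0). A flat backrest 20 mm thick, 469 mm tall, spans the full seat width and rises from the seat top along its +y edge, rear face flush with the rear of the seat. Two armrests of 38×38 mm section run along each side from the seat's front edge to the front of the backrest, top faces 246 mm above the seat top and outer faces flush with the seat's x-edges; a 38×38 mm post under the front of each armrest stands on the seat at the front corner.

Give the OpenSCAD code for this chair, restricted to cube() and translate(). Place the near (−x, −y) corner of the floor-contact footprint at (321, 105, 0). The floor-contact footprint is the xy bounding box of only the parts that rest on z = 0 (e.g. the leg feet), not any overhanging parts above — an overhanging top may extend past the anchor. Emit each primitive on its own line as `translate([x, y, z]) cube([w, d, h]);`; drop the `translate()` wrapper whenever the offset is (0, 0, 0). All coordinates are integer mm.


translate([321, 105, 416]) cube([499, 478, 30]);
translate([321, 105, 0]) cube([30, 30, 416]);
translate([790, 105, 0]) cube([30, 30, 416]);
translate([321, 553, 0]) cube([30, 30, 416]);
translate([790, 553, 0]) cube([30, 30, 416]);
translate([321, 563, 446]) cube([499, 20, 469]);
translate([321, 105, 654]) cube([38, 458, 38]);
translate([782, 105, 654]) cube([38, 458, 38]);
translate([321, 105, 446]) cube([38, 38, 208]);
translate([782, 105, 446]) cube([38, 38, 208]);


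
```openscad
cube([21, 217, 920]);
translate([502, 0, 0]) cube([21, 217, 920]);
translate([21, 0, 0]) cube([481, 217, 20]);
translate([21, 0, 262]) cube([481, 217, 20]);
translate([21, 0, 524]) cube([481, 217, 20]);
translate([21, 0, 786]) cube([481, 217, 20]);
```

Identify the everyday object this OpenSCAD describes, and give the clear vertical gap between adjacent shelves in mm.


A bookshelf. The clear shelf gap is 242 mm.

Two tall side panels with 4 horizontal boards between them — a bookshelf. The first two shelf undersides are at z = 0 and z = 262; with shelf thickness 20, the clear gap is 262 − 0 − 20 = 242 mm.


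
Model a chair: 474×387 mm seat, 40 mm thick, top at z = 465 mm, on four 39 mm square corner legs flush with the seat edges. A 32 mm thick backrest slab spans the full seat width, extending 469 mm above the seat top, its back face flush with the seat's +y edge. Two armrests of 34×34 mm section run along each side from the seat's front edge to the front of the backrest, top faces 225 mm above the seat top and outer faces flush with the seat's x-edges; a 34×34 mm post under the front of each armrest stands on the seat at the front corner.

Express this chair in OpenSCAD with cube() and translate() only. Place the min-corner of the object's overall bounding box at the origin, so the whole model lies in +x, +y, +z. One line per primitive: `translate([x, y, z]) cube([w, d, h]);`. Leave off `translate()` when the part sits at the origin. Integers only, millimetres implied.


translate([0, 0, 425]) cube([474, 387, 40]);
cube([39, 39, 425]);
translate([435, 0, 0]) cube([39, 39, 425]);
translate([0, 348, 0]) cube([39, 39, 425]);
translate([435, 348, 0]) cube([39, 39, 425]);
translate([0, 355, 465]) cube([474, 32, 469]);
translate([0, 0, 656]) cube([34, 355, 34]);
translate([440, 0, 656]) cube([34, 355, 34]);
translate([0, 0, 465]) cube([34, 34, 191]);
translate([440, 0, 465]) cube([34, 34, 191]);


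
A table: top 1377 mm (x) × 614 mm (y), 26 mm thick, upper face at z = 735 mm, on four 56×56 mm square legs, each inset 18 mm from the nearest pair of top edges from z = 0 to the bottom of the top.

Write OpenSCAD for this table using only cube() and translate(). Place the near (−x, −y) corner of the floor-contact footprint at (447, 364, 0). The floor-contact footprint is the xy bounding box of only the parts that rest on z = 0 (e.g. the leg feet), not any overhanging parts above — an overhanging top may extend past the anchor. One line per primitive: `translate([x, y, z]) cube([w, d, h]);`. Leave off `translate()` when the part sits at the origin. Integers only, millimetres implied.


translate([429, 346, 709]) cube([1377, 614, 26]);
translate([447, 364, 0]) cube([56, 56, 709]);
translate([1732, 364, 0]) cube([56, 56, 709]);
translate([447, 886, 0]) cube([56, 56, 709]);
translate([1732, 886, 0]) cube([56, 56, 709]);


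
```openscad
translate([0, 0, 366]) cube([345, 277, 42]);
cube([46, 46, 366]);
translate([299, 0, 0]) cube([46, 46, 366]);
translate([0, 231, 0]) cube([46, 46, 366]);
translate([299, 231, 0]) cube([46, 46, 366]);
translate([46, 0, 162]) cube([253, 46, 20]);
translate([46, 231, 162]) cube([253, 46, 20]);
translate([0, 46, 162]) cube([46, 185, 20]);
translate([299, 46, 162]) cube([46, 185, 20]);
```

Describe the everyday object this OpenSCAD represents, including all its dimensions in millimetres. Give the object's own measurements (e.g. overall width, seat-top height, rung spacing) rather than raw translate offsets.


A four-legged stool. The seat is a 345×277×42 mm slab whose top surface is at z = 408 mm; four square legs, each 46×46 mm in cross-section, run from the floor (z = 0) to the underside of the seat, each flush with a corner of the seat. Four stretchers, 46 mm wide and 20 mm tall, connect adjacent legs with their undersides at z = 162 mm, each running between the inner faces of the legs it joins and aligned with the legs' outer faces on the other axis.


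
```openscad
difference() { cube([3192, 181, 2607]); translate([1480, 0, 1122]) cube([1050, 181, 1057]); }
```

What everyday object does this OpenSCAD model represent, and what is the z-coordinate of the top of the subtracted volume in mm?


A wall with a window opening. The window head height is 2179 mm.

A wall with a rectangular opening subtracted — a window. Sill at z = 1122, opening 1057 mm tall, so the head is at 1122 + 1057 = 2179 mm.


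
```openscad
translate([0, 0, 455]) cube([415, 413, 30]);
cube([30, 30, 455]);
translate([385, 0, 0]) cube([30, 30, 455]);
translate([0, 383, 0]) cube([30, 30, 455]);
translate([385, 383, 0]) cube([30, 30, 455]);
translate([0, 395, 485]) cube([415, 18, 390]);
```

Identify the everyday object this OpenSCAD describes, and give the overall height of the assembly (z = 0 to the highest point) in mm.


A chair. The overall height is 875 mm.

A slab on four corner posts with a tall panel at the back — a chair. The seat slab sits at z = 455 with thickness 30, and the 390 mm backrest starts at the seat top, so the overall height is 455 + 30 + 390 = 875 mm.


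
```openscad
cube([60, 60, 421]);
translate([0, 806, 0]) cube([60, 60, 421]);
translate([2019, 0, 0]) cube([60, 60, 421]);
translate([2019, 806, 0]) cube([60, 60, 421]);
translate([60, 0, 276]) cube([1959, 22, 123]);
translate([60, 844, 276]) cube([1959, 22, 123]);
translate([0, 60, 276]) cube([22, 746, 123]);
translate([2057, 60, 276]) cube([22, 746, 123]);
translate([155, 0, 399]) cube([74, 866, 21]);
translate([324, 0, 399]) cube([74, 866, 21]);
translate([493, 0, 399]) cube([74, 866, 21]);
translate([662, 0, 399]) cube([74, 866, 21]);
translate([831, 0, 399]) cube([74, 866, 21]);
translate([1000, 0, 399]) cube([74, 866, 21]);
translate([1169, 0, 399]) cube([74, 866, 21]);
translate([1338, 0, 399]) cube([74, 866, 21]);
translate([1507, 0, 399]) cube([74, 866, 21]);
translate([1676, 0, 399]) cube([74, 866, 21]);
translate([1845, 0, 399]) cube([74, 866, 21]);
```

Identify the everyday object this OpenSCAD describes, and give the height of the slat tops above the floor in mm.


A bed frame. The slat-top height is 420 mm.

Four posts, four rails, and a row of slats — a bed frame. Slats sit on the rails at z = 276 + 123 = 399; with slat thickness 21, the top is 420 mm.


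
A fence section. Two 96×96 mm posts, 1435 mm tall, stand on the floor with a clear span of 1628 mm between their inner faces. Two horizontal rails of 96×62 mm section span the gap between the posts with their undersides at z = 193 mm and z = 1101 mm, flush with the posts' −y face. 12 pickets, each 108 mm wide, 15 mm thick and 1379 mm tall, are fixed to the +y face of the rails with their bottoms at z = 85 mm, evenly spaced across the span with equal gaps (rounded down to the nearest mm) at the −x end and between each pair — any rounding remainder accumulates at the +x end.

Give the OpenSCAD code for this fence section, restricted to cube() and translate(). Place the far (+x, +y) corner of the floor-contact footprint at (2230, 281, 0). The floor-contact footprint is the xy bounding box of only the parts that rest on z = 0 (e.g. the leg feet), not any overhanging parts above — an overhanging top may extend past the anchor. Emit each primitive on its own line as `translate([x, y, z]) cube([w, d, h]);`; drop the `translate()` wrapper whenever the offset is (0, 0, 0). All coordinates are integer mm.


translate([410, 185, 0]) cube([96, 96, 1435]);
translate([2134, 185, 0]) cube([96, 96, 1435]);
translate([506, 185, 193]) cube([1628, 96, 62]);
translate([506, 185, 1101]) cube([1628, 96, 62]);
translate([531, 281, 85]) cube([108, 15, 1379]);
translate([664, 281, 85]) cube([108, 15, 1379]);
translate([797, 281, 85]) cube([108, 15, 1379]);
translate([930, 281, 85]) cube([108, 15, 1379]);
translate([1063, 281, 85]) cube([108, 15, 1379]);
translate([1196, 281, 85]) cube([108, 15, 1379]);
translate([1329, 281, 85]) cube([108, 15, 1379]);
translate([1462, 281, 85]) cube([108, 15, 1379]);
translate([1595, 281, 85]) cube([108, 15, 1379]);
translate([1728, 281, 85]) cube([108, 15, 1379]);
translate([1861, 281, 85]) cube([108, 15, 1379]);
translate([1994, 281, 85]) cube([108, 15, 1379]);


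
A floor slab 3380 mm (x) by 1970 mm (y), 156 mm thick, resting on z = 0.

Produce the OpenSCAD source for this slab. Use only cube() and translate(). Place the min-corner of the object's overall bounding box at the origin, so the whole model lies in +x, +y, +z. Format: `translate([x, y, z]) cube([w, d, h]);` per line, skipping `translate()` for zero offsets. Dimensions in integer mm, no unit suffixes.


cube([3380, 1970, 156]);


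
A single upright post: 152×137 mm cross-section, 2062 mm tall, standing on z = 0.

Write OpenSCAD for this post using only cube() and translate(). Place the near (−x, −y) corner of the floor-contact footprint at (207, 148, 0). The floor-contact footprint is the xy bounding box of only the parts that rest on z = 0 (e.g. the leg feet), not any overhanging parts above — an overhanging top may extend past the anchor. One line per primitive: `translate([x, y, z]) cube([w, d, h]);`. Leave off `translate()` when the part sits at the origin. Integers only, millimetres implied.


translate([207, 148, 0]) cube([152, 137, 2062]);


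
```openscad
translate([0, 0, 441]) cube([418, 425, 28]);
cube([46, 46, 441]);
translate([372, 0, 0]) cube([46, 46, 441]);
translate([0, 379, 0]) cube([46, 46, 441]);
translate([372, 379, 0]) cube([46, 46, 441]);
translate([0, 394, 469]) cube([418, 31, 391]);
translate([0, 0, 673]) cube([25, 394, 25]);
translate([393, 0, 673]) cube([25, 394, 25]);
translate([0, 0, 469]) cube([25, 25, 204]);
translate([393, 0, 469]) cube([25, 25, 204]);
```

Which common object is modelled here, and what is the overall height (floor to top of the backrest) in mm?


A chair. The overall height is 860 mm.

A slab on four corner posts with a tall panel at the back — a chair. The seat slab sits at z = 441 with thickness 28, and the 391 mm backrest starts at the seat top, so the overall height is 441 + 28 + 391 = 860 mm.


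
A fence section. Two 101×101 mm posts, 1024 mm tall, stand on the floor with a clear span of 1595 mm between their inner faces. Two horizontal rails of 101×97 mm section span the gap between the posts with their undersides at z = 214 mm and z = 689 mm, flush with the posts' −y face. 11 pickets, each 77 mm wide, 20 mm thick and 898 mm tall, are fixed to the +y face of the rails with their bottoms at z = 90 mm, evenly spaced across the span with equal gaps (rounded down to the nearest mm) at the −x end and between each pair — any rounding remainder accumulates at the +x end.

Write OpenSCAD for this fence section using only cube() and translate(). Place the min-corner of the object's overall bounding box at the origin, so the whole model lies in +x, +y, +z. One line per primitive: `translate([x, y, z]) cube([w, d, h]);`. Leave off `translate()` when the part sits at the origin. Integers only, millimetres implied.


cube([101, 101, 1024]);
translate([1696, 0, 0]) cube([101, 101, 1024]);
translate([101, 0, 214]) cube([1595, 101, 97]);
translate([101, 0, 689]) cube([1595, 101, 97]);
translate([163, 101, 90]) cube([77, 20, 898]);
translate([302, 101, 90]) cube([77, 20, 898]);
translate([441, 101, 90]) cube([77, 20, 898]);
translate([580, 101, 90]) cube([77, 20, 898]);
translate([719, 101, 90]) cube([77, 20, 898]);
translate([858, 101, 90]) cube([77, 20, 898]);
translate([997, 101, 90]) cube([77, 20, 898]);
translate([1136, 101, 90]) cube([77, 20, 898]);
translate([1275, 101, 90]) cube([77, 20, 898]);
translate([1414, 101, 90]) cube([77, 20, 898]);
translate([1553, 101, 90]) cube([77, 20, 898]);


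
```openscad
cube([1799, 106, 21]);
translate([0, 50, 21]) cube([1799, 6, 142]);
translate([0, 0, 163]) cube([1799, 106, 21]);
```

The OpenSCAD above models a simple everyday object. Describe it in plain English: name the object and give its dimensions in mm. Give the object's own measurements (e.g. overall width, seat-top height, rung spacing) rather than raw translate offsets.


An I-beam lying along x, 1799 mm long. Overall section height 184 mm. Two flanges 106 mm wide (y) and 21 mm thick, one on the floor and one at the top; a web 6 mm thick runs between them, centred on the flange width.


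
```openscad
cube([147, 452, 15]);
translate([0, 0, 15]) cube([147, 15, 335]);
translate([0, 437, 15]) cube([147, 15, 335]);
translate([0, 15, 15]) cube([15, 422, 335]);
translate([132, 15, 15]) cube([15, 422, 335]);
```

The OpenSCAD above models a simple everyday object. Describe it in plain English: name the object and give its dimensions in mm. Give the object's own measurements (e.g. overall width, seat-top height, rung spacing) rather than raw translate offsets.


An open-topped rectangular box: outside dimensions 147×452×350 mm, with a uniform wall and base thickness of 15 mm. The base is a full 147×452 slab on the floor; four walls sit on top of the base. The front and back walls (the −y and +y sides) span the full width; the two side walls fit between them.
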